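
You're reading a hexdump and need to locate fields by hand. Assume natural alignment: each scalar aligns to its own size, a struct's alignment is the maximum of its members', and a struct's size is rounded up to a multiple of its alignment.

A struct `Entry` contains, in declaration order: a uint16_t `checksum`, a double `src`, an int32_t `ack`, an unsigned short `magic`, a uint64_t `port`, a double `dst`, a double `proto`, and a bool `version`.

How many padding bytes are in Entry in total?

15

@0: checksum [2B, align 2] → 2
+6 pad (align 8)
@8: src [8B, align 8] → 16
@16: ack [4B, align 4] → 20
@20: magic [2B, align 2] → 22
+2 pad (align 8)
@24: port [8B, align 8] → 32
@32: dst [8B, align 8] → 40
@40: proto [8B, align 8] → 48
@48: version [1B, align 1] → 49
+7 tail pad (align 8)
size 56, align 8
data bytes 41, size 56 → padding 15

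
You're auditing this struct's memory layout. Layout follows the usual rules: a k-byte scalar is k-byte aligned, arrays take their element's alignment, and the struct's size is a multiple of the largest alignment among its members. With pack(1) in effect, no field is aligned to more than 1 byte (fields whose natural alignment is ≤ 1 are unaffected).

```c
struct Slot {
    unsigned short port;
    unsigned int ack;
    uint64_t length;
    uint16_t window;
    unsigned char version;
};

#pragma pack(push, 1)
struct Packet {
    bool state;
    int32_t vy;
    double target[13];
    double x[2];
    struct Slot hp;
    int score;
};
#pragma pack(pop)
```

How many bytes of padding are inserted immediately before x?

Slot: port at 0 (size 2, align 2) → ends 2; pad 2 to align 4 for ack; ack at 4 (size 4, align 4) → ends 8; length at 8 (size 8, align 8) → ends 16; window at 16 (size 2, align 2) → ends 18; version at 18 (size 1, align 1) → ends 19; tail pad 5 to reach multiple of 8; total 24 bytes, alignment 8
state at 0 (size 1, align 1) → ends 1
vy at 1 (size 4, align 1) → ends 5
target at 5 (size 104, align 1) → ends 109
x at 109 (size 16, align 1) → ends 125

0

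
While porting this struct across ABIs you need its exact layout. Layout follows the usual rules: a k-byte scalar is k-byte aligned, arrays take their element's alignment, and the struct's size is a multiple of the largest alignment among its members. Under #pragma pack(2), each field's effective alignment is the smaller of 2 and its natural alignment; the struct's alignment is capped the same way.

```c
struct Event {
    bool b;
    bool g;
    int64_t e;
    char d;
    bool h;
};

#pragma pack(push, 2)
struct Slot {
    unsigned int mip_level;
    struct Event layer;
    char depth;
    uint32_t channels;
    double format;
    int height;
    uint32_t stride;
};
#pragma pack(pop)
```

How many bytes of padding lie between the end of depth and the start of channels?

1

Event: @0: b [1B, align 1] → 1; @1: g [1B, align 1] → 2; +6 pad (align 8); @8: e [8B, align 8] → 16; @16: d [1B, align 1] → 17; @17: h [1B, align 1] → 18; +6 tail pad (align 8); size 24, align 8
@0: mip_level [4B, align 2] → 4
@4: layer [24B, align 2] → 28
@28: depth [1B, align 1] → 29
+1 pad (align 2)
@30: channels [4B, align 2] → 34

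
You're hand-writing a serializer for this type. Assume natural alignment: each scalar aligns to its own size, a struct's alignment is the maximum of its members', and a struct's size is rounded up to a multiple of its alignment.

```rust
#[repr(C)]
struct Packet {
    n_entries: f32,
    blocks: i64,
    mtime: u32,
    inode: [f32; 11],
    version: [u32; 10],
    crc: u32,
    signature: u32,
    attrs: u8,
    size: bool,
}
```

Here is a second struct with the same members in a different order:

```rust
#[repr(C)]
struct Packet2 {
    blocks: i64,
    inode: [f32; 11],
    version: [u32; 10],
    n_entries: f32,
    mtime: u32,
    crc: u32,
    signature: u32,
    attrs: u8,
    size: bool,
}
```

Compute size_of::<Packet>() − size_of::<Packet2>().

0..4  n_entries  (4B, 4-aligned)
4..8  -- padding (4B)
8..16  blocks  (8B, 8-aligned)
16..20  mtime  (4B, 4-aligned)
20..64  inode  (44B, 4-aligned)
64..104  version  (40B, 4-aligned)
104..108  crc  (4B, 4-aligned)
108..112  signature  (4B, 4-aligned)
112..113  attrs  (1B, 1-aligned)
113..114  size  (1B, 1-aligned)
114..120  -- tail padding (6B)
sizeof = 120, alignof = 8
— Packet2 —
0..8  blocks  (8B, 8-aligned)
8..52  inode  (44B, 4-aligned)
52..92  version  (40B, 4-aligned)
92..96  n_entries  (4B, 4-aligned)
96..100  mtime  (4B, 4-aligned)
100..104  crc  (4B, 4-aligned)
104..108  signature  (4B, 4-aligned)
108..109  attrs  (1B, 1-aligned)
109..110  size  (1B, 1-aligned)
110..112  -- tail padding (2B)
sizeof = 112, alignof = 8
120 − 112 = 8

8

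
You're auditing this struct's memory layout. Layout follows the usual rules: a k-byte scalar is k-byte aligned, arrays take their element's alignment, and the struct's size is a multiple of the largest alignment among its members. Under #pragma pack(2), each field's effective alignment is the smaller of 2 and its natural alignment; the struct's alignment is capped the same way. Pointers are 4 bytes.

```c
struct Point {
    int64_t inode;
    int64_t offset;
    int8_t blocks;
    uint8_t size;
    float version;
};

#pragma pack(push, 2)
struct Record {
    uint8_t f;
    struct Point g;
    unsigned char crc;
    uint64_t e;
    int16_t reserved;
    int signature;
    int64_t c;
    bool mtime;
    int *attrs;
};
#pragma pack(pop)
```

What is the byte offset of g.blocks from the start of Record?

18

Point: @0: inode [8B, align 8] → 8; @8: offset [8B, align 8] → 16; @16: blocks [1B, align 1] → 17; @17: size [1B, align 1] → 18; +2 pad (align 4); @20: version [4B, align 4] → 24; size 24, align 8
@0: f [1B, align 1] → 1
+1 pad (align 2)
@2: g [24B, align 2] → 26
within Point: blocks at 16
2 + 16 = 18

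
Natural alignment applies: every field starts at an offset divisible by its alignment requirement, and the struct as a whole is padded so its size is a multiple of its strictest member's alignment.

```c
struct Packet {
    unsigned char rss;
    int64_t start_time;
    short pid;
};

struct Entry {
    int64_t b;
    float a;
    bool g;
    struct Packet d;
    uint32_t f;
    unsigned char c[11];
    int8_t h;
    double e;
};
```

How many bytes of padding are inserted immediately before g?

0

Packet: rss at 0 (size 1, align 1) → ends 1; pad 7 to align 8 for start_time; start_time at 8 (size 8, align 8) → ends 16; pid at 16 (size 2, align 2) → ends 18; tail pad 6 to reach multiple of 8; total 24 bytes, alignment 8
b at 0 (size 8, align 8) → ends 8
a at 8 (size 4, align 4) → ends 12
g at 12 (size 1, align 1) → ends 13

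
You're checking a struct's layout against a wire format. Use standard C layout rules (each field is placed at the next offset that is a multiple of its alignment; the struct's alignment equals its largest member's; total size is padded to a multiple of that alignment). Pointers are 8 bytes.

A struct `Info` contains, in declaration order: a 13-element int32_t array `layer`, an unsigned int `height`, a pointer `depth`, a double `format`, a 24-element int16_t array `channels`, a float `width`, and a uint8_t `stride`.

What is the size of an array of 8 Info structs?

1024

layer at 0 (size 52, align 4) → ends 52
height at 52 (size 4, align 4) → ends 56
depth at 56 (size 8, align 8) → ends 64
format at 64 (size 8, align 8) → ends 72
channels at 72 (size 48, align 2) → ends 120
width at 120 (size 4, align 4) → ends 124
stride at 124 (size 1, align 1) → ends 125
tail pad 3 to reach multiple of 8
total 128 bytes, alignment 8
array of 8: 8 × 128 = 1024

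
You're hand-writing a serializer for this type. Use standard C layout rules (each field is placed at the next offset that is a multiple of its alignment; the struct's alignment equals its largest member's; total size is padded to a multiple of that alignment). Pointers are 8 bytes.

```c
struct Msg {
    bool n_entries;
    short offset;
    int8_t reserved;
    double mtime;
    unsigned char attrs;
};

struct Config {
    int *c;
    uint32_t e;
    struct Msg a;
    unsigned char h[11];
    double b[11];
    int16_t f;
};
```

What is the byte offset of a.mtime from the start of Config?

Msg: 0..1  n_entries  (1B, 1-aligned); 1..2  -- padding (1B); 2..4  offset  (2B, 2-aligned); 4..5  reserved  (1B, 1-aligned); 5..8  -- padding (3B); 8..16  mtime  (8B, 8-aligned); 16..17  attrs  (1B, 1-aligned); 17..24  -- tail padding (7B); sizeof = 24, alignof = 8
0..8  c  (8B, 8-aligned)
8..12  e  (4B, 4-aligned)
12..16  -- padding (4B)
16..40  a  (24B, 8-aligned)
within Msg: mtime at 8
16 + 8 = 24

24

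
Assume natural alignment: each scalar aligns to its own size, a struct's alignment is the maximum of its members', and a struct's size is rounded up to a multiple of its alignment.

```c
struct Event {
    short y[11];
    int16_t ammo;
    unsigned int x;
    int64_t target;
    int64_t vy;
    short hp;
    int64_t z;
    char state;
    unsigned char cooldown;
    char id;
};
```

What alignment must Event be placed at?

member alignments: y=2, ammo=2, x=4, target=8, vy=8, hp=2, z=8, state=1, cooldown=1, id=1
max = 8

8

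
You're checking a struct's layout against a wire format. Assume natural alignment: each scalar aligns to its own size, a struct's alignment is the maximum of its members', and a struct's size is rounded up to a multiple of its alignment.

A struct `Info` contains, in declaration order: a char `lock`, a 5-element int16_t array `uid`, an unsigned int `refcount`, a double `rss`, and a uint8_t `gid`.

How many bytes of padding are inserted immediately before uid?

lock at 0 (size 1, align 1) → ends 1
pad 1 to align 2 for uid
uid at 2 (size 10, align 2) → ends 12

1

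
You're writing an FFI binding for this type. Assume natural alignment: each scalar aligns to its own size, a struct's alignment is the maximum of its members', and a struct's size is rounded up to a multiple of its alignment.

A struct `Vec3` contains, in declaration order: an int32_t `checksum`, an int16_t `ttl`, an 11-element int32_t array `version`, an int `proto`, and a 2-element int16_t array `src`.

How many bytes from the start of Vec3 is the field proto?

checksum at 0 (size 4, align 4) → ends 4
ttl at 4 (size 2, align 2) → ends 6
pad 2 to align 4 for version
version at 8 (size 44, align 4) → ends 52
proto at 52 (size 4, align 4) → ends 56

52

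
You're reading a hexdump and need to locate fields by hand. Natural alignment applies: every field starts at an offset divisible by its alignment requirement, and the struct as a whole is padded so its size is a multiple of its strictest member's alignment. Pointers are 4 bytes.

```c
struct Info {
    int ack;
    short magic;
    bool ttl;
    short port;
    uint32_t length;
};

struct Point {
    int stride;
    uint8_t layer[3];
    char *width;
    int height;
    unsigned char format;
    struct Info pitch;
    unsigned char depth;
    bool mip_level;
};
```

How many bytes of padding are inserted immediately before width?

1

Info: ack at 0 (size 4, align 4) → ends 4; magic at 4 (size 2, align 2) → ends 6; ttl at 6 (size 1, align 1) → ends 7; pad 1 to align 2 for port; port at 8 (size 2, align 2) → ends 10; pad 2 to align 4 for length; length at 12 (size 4, align 4) → ends 16; total 16 bytes, alignment 4
stride at 0 (size 4, align 4) → ends 4
layer at 4 (size 3, align 1) → ends 7
pad 1 to align 4 for width
width at 8 (size 4, align 4) → ends 12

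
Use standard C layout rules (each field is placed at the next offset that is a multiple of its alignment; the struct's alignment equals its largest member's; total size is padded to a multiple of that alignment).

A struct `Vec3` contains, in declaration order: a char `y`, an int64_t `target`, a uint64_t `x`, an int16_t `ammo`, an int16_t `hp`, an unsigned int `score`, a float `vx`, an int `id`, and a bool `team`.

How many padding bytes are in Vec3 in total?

y at 0 (size 1, align 1) → ends 1
pad 7 to align 8 for target
target at 8 (size 8, align 8) → ends 16
x at 16 (size 8, align 8) → ends 24
ammo at 24 (size 2, align 2) → ends 26
hp at 26 (size 2, align 2) → ends 28
score at 28 (size 4, align 4) → ends 32
vx at 32 (size 4, align 4) → ends 36
id at 36 (size 4, align 4) → ends 40
team at 40 (size 1, align 1) → ends 41
tail pad 7 to reach multiple of 8
total 48 bytes, alignment 8
data bytes 34, size 48 → padding 14

14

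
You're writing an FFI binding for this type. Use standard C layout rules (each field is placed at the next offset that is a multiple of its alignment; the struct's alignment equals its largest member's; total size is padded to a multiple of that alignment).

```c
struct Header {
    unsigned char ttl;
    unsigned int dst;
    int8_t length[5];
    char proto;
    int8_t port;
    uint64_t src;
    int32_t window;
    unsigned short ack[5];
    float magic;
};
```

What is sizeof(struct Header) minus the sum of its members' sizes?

0..1  ttl  (1B, 1-aligned)
1..4  -- padding (3B)
4..8  dst  (4B, 4-aligned)
8..13  length  (5B, 1-aligned)
13..14  proto  (1B, 1-aligned)
14..15  port  (1B, 1-aligned)
15..16  -- padding (1B)
16..24  src  (8B, 8-aligned)
24..28  window  (4B, 4-aligned)
28..38  ack  (10B, 2-aligned)
38..40  -- padding (2B)
40..44  magic  (4B, 4-aligned)
44..48  -- tail padding (4B)
sizeof = 48, alignof = 8
data bytes 38, size 48 → padding 10

10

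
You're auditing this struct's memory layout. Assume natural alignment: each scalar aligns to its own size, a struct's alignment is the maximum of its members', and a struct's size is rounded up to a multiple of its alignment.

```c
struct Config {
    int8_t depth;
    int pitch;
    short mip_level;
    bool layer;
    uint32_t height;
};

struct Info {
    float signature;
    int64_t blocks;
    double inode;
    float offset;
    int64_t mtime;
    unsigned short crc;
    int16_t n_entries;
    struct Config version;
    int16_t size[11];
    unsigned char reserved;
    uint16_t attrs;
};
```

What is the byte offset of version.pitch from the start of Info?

Config: @0: depth [1B, align 1] → 1; +3 pad (align 4); @4: pitch [4B, align 4] → 8; @8: mip_level [2B, align 2] → 10; @10: layer [1B, align 1] → 11; +1 pad (align 4); @12: height [4B, align 4] → 16; size 16, align 4
@0: signature [4B, align 4] → 4
+4 pad (align 8)
@8: blocks [8B, align 8] → 16
@16: inode [8B, align 8] → 24
@24: offset [4B, align 4] → 28
+4 pad (align 8)
@32: mtime [8B, align 8] → 40
@40: crc [2B, align 2] → 42
@42: n_entries [2B, align 2] → 44
@44: version [16B, align 4] → 60
within Config: pitch at 4
44 + 4 = 48

48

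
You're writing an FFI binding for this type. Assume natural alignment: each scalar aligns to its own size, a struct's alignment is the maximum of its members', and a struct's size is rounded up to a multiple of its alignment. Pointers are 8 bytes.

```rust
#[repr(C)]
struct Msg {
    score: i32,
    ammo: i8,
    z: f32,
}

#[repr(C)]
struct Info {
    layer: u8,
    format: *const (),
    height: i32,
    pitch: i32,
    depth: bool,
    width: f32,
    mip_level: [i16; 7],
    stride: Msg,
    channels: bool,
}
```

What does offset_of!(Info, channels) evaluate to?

60

Msg: score at 0 (size 4, align 4) → ends 4; ammo at 4 (size 1, align 1) → ends 5; pad 3 to align 4 for z; z at 8 (size 4, align 4) → ends 12; total 12 bytes, alignment 4
layer at 0 (size 1, align 1) → ends 1
pad 7 to align 8 for format
format at 8 (size 8, align 8) → ends 16
height at 16 (size 4, align 4) → ends 20
pitch at 20 (size 4, align 4) → ends 24
depth at 24 (size 1, align 1) → ends 25
pad 3 to align 4 for width
width at 28 (size 4, align 4) → ends 32
mip_level at 32 (size 14, align 2) → ends 46
pad 2 to align 4 for stride
stride at 48 (size 12, align 4) → ends 60
channels at 60 (size 1, align 1) → ends 61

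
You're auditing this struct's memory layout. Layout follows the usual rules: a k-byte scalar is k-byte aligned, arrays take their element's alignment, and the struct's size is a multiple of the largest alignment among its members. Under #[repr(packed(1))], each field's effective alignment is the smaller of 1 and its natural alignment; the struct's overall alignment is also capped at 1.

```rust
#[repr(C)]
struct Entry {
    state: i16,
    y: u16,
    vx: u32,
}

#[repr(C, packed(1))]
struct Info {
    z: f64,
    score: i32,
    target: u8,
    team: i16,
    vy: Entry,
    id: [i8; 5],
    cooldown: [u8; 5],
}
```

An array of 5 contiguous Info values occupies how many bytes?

165

Entry: 0..2  state  (2B, 2-aligned); 2..4  y  (2B, 2-aligned); 4..8  vx  (4B, 4-aligned); sizeof = 8, alignof = 4
0..8  z  (8B, 1-aligned)
8..12  score  (4B, 1-aligned)
12..13  target  (1B, 1-aligned)
13..15  team  (2B, 1-aligned)
15..23  vy  (8B, 1-aligned)
23..28  id  (5B, 1-aligned)
28..33  cooldown  (5B, 1-aligned)
sizeof = 33, alignof = 1
array of 5: 5 × 33 = 165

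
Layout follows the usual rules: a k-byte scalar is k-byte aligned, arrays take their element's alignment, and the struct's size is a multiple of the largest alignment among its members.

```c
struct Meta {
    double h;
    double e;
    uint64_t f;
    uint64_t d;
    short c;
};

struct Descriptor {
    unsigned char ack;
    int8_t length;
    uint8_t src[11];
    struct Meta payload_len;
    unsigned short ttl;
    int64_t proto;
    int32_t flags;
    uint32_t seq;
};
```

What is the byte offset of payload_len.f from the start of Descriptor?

Meta: 0..8  h  (8B, 8-aligned); 8..16  e  (8B, 8-aligned); 16..24  f  (8B, 8-aligned); 24..32  d  (8B, 8-aligned); 32..34  c  (2B, 2-aligned); 34..40  -- tail padding (6B); sizeof = 40, alignof = 8
0..1  ack  (1B, 1-aligned)
1..2  length  (1B, 1-aligned)
2..13  src  (11B, 1-aligned)
13..16  -- padding (3B)
16..56  payload_len  (40B, 8-aligned)
within Meta: f at 16
16 + 16 = 32

32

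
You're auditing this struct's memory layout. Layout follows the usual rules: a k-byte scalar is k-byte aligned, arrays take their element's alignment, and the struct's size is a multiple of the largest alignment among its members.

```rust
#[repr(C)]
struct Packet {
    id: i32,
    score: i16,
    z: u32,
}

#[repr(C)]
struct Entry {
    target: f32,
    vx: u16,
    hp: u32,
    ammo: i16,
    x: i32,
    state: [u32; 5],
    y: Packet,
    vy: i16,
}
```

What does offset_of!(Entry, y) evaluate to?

Packet: @0: id [4B, align 4] → 4; @4: score [2B, align 2] → 6; +2 pad (align 4); @8: z [4B, align 4] → 12; size 12, align 4
@0: target [4B, align 4] → 4
@4: vx [2B, align 2] → 6
+2 pad (align 4)
@8: hp [4B, align 4] → 12
@12: ammo [2B, align 2] → 14
+2 pad (align 4)
@16: x [4B, align 4] → 20
@20: state [20B, align 4] → 40
@40: y [12B, align 4] → 52

40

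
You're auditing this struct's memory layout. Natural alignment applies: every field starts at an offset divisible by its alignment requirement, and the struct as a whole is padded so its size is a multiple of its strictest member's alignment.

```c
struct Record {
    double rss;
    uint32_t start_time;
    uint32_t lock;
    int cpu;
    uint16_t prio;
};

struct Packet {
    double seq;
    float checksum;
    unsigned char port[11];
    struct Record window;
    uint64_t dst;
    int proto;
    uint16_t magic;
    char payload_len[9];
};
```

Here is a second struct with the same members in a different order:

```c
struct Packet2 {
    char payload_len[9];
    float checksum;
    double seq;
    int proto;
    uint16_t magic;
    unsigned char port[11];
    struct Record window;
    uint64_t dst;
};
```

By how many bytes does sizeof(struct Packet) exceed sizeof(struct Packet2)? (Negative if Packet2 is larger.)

-8

Record: @0: rss [8B, align 8] → 8; @8: start_time [4B, align 4] → 12; @12: lock [4B, align 4] → 16; @16: cpu [4B, align 4] → 20; @20: prio [2B, align 2] → 22; +2 tail pad (align 8); size 24, align 8
@0: seq [8B, align 8] → 8
@8: checksum [4B, align 4] → 12
@12: port [11B, align 1] → 23
+1 pad (align 8)
@24: window [24B, align 8] → 48
@48: dst [8B, align 8] → 56
@56: proto [4B, align 4] → 60
@60: magic [2B, align 2] → 62
@62: payload_len [9B, align 1] → 71
+1 tail pad (align 8)
size 72, align 8
— Packet2 —
@0: payload_len [9B, align 1] → 9
+3 pad (align 4)
@12: checksum [4B, align 4] → 16
@16: seq [8B, align 8] → 24
@24: proto [4B, align 4] → 28
@28: magic [2B, align 2] → 30
@30: port [11B, align 1] → 41
+7 pad (align 8)
@48: window [24B, align 8] → 72
@72: dst [8B, align 8] → 80
size 80, align 8
72 − 80 = -8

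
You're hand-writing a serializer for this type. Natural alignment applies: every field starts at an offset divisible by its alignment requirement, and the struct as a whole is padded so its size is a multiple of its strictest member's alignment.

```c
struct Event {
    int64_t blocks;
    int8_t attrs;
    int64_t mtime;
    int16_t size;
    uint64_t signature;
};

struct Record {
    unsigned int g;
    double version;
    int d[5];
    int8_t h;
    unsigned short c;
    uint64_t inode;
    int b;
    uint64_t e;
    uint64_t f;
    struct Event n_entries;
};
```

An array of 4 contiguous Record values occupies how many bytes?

448

Event: 0..8  blocks  (8B, 8-aligned); 8..9  attrs  (1B, 1-aligned); 9..16  -- padding (7B); 16..24  mtime  (8B, 8-aligned); 24..26  size  (2B, 2-aligned); 26..32  -- padding (6B); 32..40  signature  (8B, 8-aligned); sizeof = 40, alignof = 8
0..4  g  (4B, 4-aligned)
4..8  -- padding (4B)
8..16  version  (8B, 8-aligned)
16..36  d  (20B, 4-aligned)
36..37  h  (1B, 1-aligned)
37..38  -- padding (1B)
38..40  c  (2B, 2-aligned)
40..48  inode  (8B, 8-aligned)
48..52  b  (4B, 4-aligned)
52..56  -- padding (4B)
56..64  e  (8B, 8-aligned)
64..72  f  (8B, 8-aligned)
72..112  n_entries  (40B, 8-aligned)
sizeof = 112, alignof = 8
array of 4: 4 × 112 = 448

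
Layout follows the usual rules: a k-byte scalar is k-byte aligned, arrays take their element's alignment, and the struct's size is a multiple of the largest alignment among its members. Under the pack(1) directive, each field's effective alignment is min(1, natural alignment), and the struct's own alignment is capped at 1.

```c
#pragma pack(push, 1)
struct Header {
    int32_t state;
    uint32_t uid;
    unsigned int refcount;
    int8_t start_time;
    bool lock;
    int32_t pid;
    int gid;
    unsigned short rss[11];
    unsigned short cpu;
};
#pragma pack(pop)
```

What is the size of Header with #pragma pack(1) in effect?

0..4  state  (4B, 1-aligned)
4..8  uid  (4B, 1-aligned)
8..12  refcount  (4B, 1-aligned)
12..13  start_time  (1B, 1-aligned)
13..14  lock  (1B, 1-aligned)
14..18  pid  (4B, 1-aligned)
18..22  gid  (4B, 1-aligned)
22..44  rss  (22B, 1-aligned)
44..46  cpu  (2B, 1-aligned)
sizeof = 46, alignof = 1

46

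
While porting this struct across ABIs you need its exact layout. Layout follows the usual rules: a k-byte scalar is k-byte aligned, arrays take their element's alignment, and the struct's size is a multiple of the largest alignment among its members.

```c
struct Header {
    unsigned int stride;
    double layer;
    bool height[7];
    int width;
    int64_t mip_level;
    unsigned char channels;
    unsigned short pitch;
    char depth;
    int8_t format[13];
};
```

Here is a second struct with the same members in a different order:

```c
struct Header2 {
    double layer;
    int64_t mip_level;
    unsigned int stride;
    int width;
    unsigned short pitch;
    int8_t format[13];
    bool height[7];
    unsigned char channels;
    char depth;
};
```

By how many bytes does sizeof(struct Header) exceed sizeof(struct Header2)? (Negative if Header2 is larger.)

@0: stride [4B, align 4] → 4
+4 pad (align 8)
@8: layer [8B, align 8] → 16
@16: height [7B, align 1] → 23
+1 pad (align 4)
@24: width [4B, align 4] → 28
+4 pad (align 8)
@32: mip_level [8B, align 8] → 40
@40: channels [1B, align 1] → 41
+1 pad (align 2)
@42: pitch [2B, align 2] → 44
@44: depth [1B, align 1] → 45
@45: format [13B, align 1] → 58
+6 tail pad (align 8)
size 64, align 8
— Header2 —
@0: layer [8B, align 8] → 8
@8: mip_level [8B, align 8] → 16
@16: stride [4B, align 4] → 20
@20: width [4B, align 4] → 24
@24: pitch [2B, align 2] → 26
@26: format [13B, align 1] → 39
@39: height [7B, align 1] → 46
@46: channels [1B, align 1] → 47
@47: depth [1B, align 1] → 48
size 48, align 8
64 − 48 = 16

16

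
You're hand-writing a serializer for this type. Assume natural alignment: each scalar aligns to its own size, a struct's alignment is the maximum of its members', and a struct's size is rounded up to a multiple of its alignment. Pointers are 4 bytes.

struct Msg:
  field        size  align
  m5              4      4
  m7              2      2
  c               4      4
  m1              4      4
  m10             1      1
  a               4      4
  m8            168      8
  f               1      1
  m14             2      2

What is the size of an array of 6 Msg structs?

@0: m5 [4B, align 4] → 4
@4: m7 [2B, align 2] → 6
+2 pad (align 4)
@8: c [4B, align 4] → 12
@12: m1 [4B, align 4] → 16
@16: m10 [1B, align 1] → 17
+3 pad (align 4)
@20: a [4B, align 4] → 24
@24: m8 [168B, align 8] → 192
@192: f [1B, align 1] → 193
+1 pad (align 2)
@194: m14 [2B, align 2] → 196
+4 tail pad (align 8)
size 200, align 8
array of 6: 6 × 200 = 1200

1200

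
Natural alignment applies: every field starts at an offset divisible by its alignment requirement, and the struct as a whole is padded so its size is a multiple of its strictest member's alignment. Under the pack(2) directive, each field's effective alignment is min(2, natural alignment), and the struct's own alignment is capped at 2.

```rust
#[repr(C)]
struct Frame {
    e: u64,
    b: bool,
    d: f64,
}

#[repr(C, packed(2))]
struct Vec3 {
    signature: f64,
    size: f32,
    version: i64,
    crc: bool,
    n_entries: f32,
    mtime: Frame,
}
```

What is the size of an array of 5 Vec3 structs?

Frame: @0: e [8B, align 8] → 8; @8: b [1B, align 1] → 9; +7 pad (align 8); @16: d [8B, align 8] → 24; size 24, align 8
@0: signature [8B, align 2] → 8
@8: size [4B, align 2] → 12
@12: version [8B, align 2] → 20
@20: crc [1B, align 1] → 21
+1 pad (align 2)
@22: n_entries [4B, align 2] → 26
@26: mtime [24B, align 2] → 50
size 50, align 2
array of 5: 5 × 50 = 250

250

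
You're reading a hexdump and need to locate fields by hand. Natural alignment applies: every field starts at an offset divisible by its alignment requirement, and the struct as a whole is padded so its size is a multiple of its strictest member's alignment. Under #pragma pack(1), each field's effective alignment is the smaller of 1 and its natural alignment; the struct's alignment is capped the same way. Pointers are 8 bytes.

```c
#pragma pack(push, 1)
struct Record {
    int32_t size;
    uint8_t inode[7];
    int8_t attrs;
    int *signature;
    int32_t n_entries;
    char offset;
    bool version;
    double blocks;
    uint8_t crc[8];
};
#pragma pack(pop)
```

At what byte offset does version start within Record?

size at 0 (size 4, align 1) → ends 4
inode at 4 (size 7, align 1) → ends 11
attrs at 11 (size 1, align 1) → ends 12
signature at 12 (size 8, align 1) → ends 20
n_entries at 20 (size 4, align 1) → ends 24
offset at 24 (size 1, align 1) → ends 25
version at 25 (size 1, align 1) → ends 26

25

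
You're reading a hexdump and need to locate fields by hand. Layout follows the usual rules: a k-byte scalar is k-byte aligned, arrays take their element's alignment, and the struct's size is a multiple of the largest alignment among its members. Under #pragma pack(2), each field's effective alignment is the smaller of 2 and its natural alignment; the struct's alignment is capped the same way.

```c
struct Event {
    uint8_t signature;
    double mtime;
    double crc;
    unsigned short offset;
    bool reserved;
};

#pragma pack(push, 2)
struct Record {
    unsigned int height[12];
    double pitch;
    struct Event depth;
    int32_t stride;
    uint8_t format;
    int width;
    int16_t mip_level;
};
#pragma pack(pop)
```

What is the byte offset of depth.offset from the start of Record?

80

Event: signature at 0 (size 1, align 1) → ends 1; pad 7 to align 8 for mtime; mtime at 8 (size 8, align 8) → ends 16; crc at 16 (size 8, align 8) → ends 24; offset at 24 (size 2, align 2) → ends 26; reserved at 26 (size 1, align 1) → ends 27; tail pad 5 to reach multiple of 8; total 32 bytes, alignment 8
height at 0 (size 48, align 2) → ends 48
pitch at 48 (size 8, align 2) → ends 56
depth at 56 (size 32, align 2) → ends 88
within Event: offset at 24
56 + 24 = 80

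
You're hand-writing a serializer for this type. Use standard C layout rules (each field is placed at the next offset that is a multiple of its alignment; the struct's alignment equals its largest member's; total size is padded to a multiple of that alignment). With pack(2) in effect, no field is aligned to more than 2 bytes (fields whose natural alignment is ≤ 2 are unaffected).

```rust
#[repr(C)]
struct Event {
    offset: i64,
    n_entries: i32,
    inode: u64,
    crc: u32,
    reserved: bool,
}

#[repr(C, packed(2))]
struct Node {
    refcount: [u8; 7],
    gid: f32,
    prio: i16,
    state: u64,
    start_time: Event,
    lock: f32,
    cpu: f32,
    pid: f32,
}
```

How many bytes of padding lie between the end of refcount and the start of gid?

Event: 0..8  offset  (8B, 8-aligned); 8..12  n_entries  (4B, 4-aligned); 12..16  -- padding (4B); 16..24  inode  (8B, 8-aligned); 24..28  crc  (4B, 4-aligned); 28..29  reserved  (1B, 1-aligned); 29..32  -- tail padding (3B); sizeof = 32, alignof = 8
0..7  refcount  (7B, 1-aligned)
7..8  -- padding (1B)
8..12  gid  (4B, 2-aligned)

1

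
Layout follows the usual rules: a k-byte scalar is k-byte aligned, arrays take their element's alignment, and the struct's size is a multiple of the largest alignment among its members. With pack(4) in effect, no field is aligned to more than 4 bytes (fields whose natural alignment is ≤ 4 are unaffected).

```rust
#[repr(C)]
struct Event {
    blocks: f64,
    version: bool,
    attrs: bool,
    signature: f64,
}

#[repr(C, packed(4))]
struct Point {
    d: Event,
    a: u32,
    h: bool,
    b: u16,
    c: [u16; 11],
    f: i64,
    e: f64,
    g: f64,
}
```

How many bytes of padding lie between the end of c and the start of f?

2

Event: 0..8  blocks  (8B, 8-aligned); 8..9  version  (1B, 1-aligned); 9..10  attrs  (1B, 1-aligned); 10..16  -- padding (6B); 16..24  signature  (8B, 8-aligned); sizeof = 24, alignof = 8
0..24  d  (24B, 4-aligned)
24..28  a  (4B, 4-aligned)
28..29  h  (1B, 1-aligned)
29..30  -- padding (1B)
30..32  b  (2B, 2-aligned)
32..54  c  (22B, 2-aligned)
54..56  -- padding (2B)
56..64  f  (8B, 4-aligned)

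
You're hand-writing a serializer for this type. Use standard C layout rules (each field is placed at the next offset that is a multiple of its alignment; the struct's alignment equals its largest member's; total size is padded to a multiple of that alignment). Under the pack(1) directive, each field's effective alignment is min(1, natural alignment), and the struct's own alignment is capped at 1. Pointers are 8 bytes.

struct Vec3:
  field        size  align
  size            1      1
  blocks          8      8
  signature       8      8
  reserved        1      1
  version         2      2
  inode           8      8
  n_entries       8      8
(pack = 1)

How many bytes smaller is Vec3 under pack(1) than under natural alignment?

natural layout:
  size at 0 (size 1, align 1) → ends 1
  pad 7 to align 8 for blocks
  blocks at 8 (size 8, align 8) → ends 16
  signature at 16 (size 8, align 8) → ends 24
  reserved at 24 (size 1, align 1) → ends 25
  pad 1 to align 2 for version
  version at 26 (size 2, align 2) → ends 28
  pad 4 to align 8 for inode
  inode at 32 (size 8, align 8) → ends 40
  n_entries at 40 (size 8, align 8) → ends 48
  total 48 bytes, alignment 8
packed(1) layout:
  size at 0 (size 1, align 1) → ends 1
  blocks at 1 (size 8, align 1) → ends 9
  signature at 9 (size 8, align 1) → ends 17
  reserved at 17 (size 1, align 1) → ends 18
  version at 18 (size 2, align 1) → ends 20
  inode at 20 (size 8, align 1) → ends 28
  n_entries at 28 (size 8, align 1) → ends 36
  total 36 bytes, alignment 1
48 − 36 = 12

12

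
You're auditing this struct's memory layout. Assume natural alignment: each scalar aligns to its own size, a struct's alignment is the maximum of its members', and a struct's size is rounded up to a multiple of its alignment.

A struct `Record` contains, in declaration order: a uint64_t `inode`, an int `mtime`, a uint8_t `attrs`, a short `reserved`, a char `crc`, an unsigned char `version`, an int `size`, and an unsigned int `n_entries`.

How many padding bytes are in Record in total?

0..8  inode  (8B, 8-aligned)
8..12  mtime  (4B, 4-aligned)
12..13  attrs  (1B, 1-aligned)
13..14  -- padding (1B)
14..16  reserved  (2B, 2-aligned)
16..17  crc  (1B, 1-aligned)
17..18  version  (1B, 1-aligned)
18..20  -- padding (2B)
20..24  size  (4B, 4-aligned)
24..28  n_entries  (4B, 4-aligned)
28..32  -- tail padding (4B)
sizeof = 32, alignof = 8
data bytes 25, size 32 → padding 7

7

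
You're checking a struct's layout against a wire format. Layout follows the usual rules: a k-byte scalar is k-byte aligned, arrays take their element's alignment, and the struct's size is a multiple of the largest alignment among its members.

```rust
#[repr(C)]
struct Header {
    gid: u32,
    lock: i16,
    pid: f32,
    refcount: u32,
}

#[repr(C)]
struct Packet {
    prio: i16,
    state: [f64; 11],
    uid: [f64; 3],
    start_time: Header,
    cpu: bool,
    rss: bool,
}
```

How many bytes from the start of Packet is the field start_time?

Header: @0: gid [4B, align 4] → 4; @4: lock [2B, align 2] → 6; +2 pad (align 4); @8: pid [4B, align 4] → 12; @12: refcount [4B, align 4] → 16; size 16, align 4
@0: prio [2B, align 2] → 2
+6 pad (align 8)
@8: state [88B, align 8] → 96
@96: uid [24B, align 8] → 120
@120: start_time [16B, align 4] → 136

120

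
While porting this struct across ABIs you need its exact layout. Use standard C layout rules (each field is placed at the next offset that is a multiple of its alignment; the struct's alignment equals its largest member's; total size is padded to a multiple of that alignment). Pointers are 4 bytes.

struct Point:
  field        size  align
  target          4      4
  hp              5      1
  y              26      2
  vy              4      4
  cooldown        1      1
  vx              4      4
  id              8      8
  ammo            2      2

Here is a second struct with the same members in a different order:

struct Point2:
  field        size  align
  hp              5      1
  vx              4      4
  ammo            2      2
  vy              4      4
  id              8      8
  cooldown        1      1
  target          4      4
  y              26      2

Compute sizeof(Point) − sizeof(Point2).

@0: target [4B, align 4] → 4
@4: hp [5B, align 1] → 9
+1 pad (align 2)
@10: y [26B, align 2] → 36
@36: vy [4B, align 4] → 40
@40: cooldown [1B, align 1] → 41
+3 pad (align 4)
@44: vx [4B, align 4] → 48
@48: id [8B, align 8] → 56
@56: ammo [2B, align 2] → 58
+6 tail pad (align 8)
size 64, align 8
— Point2 —
@0: hp [5B, align 1] → 5
+3 pad (align 4)
@8: vx [4B, align 4] → 12
@12: ammo [2B, align 2] → 14
+2 pad (align 4)
@16: vy [4B, align 4] → 20
+4 pad (align 8)
@24: id [8B, align 8] → 32
@32: cooldown [1B, align 1] → 33
+3 pad (align 4)
@36: target [4B, align 4] → 40
@40: y [26B, align 2] → 66
+6 tail pad (align 8)
size 72, align 8
64 − 72 = -8

-8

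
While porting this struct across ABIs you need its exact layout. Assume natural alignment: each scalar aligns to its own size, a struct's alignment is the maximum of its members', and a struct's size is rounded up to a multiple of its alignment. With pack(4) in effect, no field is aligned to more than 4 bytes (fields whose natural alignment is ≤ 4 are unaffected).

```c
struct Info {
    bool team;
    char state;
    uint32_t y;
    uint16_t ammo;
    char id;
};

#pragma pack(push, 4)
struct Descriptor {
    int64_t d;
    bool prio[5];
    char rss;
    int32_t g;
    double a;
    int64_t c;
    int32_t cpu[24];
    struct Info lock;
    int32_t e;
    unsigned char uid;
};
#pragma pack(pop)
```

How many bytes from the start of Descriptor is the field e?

144

Info: 0..1  team  (1B, 1-aligned); 1..2  state  (1B, 1-aligned); 2..4  -- padding (2B); 4..8  y  (4B, 4-aligned); 8..10  ammo  (2B, 2-aligned); 10..11  id  (1B, 1-aligned); 11..12  -- tail padding (1B); sizeof = 12, alignof = 4
0..8  d  (8B, 4-aligned)
8..13  prio  (5B, 1-aligned)
13..14  rss  (1B, 1-aligned)
14..16  -- padding (2B)
16..20  g  (4B, 4-aligned)
20..28  a  (8B, 4-aligned)
28..36  c  (8B, 4-aligned)
36..132  cpu  (96B, 4-aligned)
132..144  lock  (12B, 4-aligned)
144..148  e  (4B, 4-aligned)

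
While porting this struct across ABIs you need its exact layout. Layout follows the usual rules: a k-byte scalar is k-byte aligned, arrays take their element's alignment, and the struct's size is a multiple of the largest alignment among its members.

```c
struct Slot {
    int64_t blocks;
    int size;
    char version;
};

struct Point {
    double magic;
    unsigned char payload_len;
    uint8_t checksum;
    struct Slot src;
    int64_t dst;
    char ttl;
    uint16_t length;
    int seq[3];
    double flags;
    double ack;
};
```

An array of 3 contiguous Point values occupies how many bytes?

Slot: blocks at 0 (size 8, align 8) → ends 8; size at 8 (size 4, align 4) → ends 12; version at 12 (size 1, align 1) → ends 13; tail pad 3 to reach multiple of 8; total 16 bytes, alignment 8
magic at 0 (size 8, align 8) → ends 8
payload_len at 8 (size 1, align 1) → ends 9
checksum at 9 (size 1, align 1) → ends 10
pad 6 to align 8 for src
src at 16 (size 16, align 8) → ends 32
dst at 32 (size 8, align 8) → ends 40
ttl at 40 (size 1, align 1) → ends 41
pad 1 to align 2 for length
length at 42 (size 2, align 2) → ends 44
seq at 44 (size 12, align 4) → ends 56
flags at 56 (size 8, align 8) → ends 64
ack at 64 (size 8, align 8) → ends 72
total 72 bytes, alignment 8
array of 3: 3 × 72 = 216

216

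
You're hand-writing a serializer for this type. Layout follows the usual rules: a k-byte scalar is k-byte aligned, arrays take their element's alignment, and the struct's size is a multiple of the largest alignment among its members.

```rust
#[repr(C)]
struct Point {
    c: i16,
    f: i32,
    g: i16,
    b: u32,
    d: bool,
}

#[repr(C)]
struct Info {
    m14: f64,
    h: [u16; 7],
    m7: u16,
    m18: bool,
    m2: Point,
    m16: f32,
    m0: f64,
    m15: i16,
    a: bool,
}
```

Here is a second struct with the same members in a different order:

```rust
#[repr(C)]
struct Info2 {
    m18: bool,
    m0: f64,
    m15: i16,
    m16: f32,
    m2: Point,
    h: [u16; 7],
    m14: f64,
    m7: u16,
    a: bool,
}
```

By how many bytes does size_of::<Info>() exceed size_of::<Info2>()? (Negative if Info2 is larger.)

Point: 0..2  c  (2B, 2-aligned); 2..4  -- padding (2B); 4..8  f  (4B, 4-aligned); 8..10  g  (2B, 2-aligned); 10..12  -- padding (2B); 12..16  b  (4B, 4-aligned); 16..17  d  (1B, 1-aligned); 17..20  -- tail padding (3B); sizeof = 20, alignof = 4
0..8  m14  (8B, 8-aligned)
8..22  h  (14B, 2-aligned)
22..24  m7  (2B, 2-aligned)
24..25  m18  (1B, 1-aligned)
25..28  -- padding (3B)
28..48  m2  (20B, 4-aligned)
48..52  m16  (4B, 4-aligned)
52..56  -- padding (4B)
56..64  m0  (8B, 8-aligned)
64..66  m15  (2B, 2-aligned)
66..67  a  (1B, 1-aligned)
67..72  -- tail padding (5B)
sizeof = 72, alignof = 8
— Info2 —
0..1  m18  (1B, 1-aligned)
1..8  -- padding (7B)
8..16  m0  (8B, 8-aligned)
16..18  m15  (2B, 2-aligned)
18..20  -- padding (2B)
20..24  m16  (4B, 4-aligned)
24..44  m2  (20B, 4-aligned)
44..58  h  (14B, 2-aligned)
58..64  -- padding (6B)
64..72  m14  (8B, 8-aligned)
72..74  m7  (2B, 2-aligned)
74..75  a  (1B, 1-aligned)
75..80  -- tail padding (5B)
sizeof = 80, alignof = 8
72 − 80 = -8

-8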